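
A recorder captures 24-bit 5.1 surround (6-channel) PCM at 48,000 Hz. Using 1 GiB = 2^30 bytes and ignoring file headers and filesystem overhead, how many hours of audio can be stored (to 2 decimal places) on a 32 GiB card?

Uncompressed byte rate = 48,000 × 3 × 6 = 864,000 bytes/s.
Capacity = 32 × 1,073,741,824 = 34,359,738,368 bytes.
34,359,738,368 / 864,000 ≈ 39768.22 s → 11.05 hours.

11.05 hours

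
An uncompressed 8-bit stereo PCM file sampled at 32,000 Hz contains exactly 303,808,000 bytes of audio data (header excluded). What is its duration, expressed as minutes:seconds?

79:07

Byte rate = 32,000 × 1 × 2 = 64,000 bytes/s.
Duration = 303,808,000 / 64,000 = 4,747 s.
4,747 s = 79:07.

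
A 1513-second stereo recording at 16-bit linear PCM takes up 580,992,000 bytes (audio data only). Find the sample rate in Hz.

96,000 Hz

Bytes = sample_rate × seconds × bytes_per_sample × channels.
sample_rate = 580,992,000 / (1,513 × 2 × 2) = 580,992,000 / 6,052 = 96,000 Hz.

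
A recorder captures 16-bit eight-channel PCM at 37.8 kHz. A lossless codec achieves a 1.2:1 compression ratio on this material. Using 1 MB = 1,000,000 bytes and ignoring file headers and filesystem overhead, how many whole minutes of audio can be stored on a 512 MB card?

Uncompressed byte rate = 37,800 × 2 × 8 = 604,800 bytes/s.
After 1.2:1 compression, effective rate ≈ 504000 bytes/s.
Capacity = 512 × 1,000,000 = 512,000,000 bytes.
512,000,000 / effective rate ≈ 1015.87 s → 16 minutes.

16 minutes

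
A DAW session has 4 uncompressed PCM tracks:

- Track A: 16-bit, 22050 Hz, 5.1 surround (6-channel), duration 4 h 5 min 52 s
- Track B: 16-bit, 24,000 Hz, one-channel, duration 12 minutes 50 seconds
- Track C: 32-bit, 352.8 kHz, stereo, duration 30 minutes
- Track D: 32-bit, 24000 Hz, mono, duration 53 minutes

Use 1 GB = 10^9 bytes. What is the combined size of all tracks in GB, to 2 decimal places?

9.33 GB

Track A: 4 h 5 min 52 s = 14,752 s; 22,050 × 14,752 × 2 × 6 = 3,903,379,200 bytes.
Track B: 12 minutes 50 seconds = 770 s; 24,000 × 770 × 2 × 1 = 36,960,000 bytes.
Track C: 30 minutes = 1,800 s; 352,800 × 1,800 × 4 × 2 = 5,080,320,000 bytes.
Track D: 53 minutes = 3,180 s; 24,000 × 3,180 × 4 × 1 = 305,280,000 bytes.
Total = 9,325,939,200 bytes = 9.33 GB.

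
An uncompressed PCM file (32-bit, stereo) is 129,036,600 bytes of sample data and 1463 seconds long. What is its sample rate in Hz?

Bytes = sample_rate × seconds × bytes_per_sample × channels.
sample_rate = 129,036,600 / (1,463 × 4 × 2) = 129,036,600 / 11,704 = 11,025 Hz.

11,025 Hz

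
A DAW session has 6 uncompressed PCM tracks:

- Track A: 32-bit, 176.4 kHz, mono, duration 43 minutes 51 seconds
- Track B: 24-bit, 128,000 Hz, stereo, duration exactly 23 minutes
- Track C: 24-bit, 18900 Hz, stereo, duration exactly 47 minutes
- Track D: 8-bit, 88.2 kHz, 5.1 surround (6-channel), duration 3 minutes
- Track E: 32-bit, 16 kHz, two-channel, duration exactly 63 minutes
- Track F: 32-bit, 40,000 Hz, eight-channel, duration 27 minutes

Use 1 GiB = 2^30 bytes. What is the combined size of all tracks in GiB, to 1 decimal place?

Track A: 43 minutes 51 seconds = 2,631 s; 176,400 × 2,631 × 4 × 1 = 1,856,433,600 bytes.
Track B: exactly 23 minutes = 1,380 s; 128,000 × 1,380 × 3 × 2 = 1,059,840,000 bytes.
Track C: exactly 47 minutes = 2,820 s; 18,900 × 2,820 × 3 × 2 = 319,788,000 bytes.
Track D: 3 minutes = 180 s; 88,200 × 180 × 1 × 6 = 95,256,000 bytes.
Track E: exactly 63 minutes = 3,780 s; 16,000 × 3,780 × 4 × 2 = 483,840,000 bytes.
Track F: 27 minutes = 1,620 s; 40,000 × 1,620 × 4 × 8 = 2,073,600,000 bytes.
Total = 5,888,757,600 bytes = 5.5 GiB.

5.5 GiB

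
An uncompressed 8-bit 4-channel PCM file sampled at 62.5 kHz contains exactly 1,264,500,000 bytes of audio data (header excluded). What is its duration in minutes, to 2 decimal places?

84.30 minutes

Byte rate = 62,500 × 1 × 4 = 250,000 bytes/s.
Duration = 1,264,500,000 / 250,000 = 5,058 s.
5,058 s / 60 = 84.30 minutes.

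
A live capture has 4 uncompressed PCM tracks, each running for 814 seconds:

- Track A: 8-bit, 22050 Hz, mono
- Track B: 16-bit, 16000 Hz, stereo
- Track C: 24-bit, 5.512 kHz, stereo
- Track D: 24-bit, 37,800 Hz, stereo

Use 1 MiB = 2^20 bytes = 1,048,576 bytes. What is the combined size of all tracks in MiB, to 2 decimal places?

Track A: 22,050 × 814 × 1 × 1 = 17,948,700 bytes.
Track B: 16,000 × 814 × 2 × 2 = 52,096,000 bytes.
Track C: 5,512 × 814 × 3 × 2 = 26,920,608 bytes.
Track D: 37,800 × 814 × 3 × 2 = 184,615,200 bytes.
Total = 281,580,508 bytes = 268.54 MiB.

268.54 MiB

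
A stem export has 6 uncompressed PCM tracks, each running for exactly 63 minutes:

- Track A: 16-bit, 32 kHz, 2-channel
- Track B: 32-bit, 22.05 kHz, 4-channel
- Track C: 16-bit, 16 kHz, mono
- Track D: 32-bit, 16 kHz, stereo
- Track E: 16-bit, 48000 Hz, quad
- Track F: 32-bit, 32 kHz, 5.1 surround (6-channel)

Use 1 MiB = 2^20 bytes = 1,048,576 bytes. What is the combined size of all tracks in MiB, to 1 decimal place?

6462.8 MiB

exactly 63 minutes = 3,780 s.
Track A: 32,000 × 3,780 × 2 × 2 = 483,840,000 bytes.
Track B: 22,050 × 3,780 × 4 × 4 = 1,333,584,000 bytes.
Track C: 16,000 × 3,780 × 2 × 1 = 120,960,000 bytes.
Track D: 16,000 × 3,780 × 4 × 2 = 483,840,000 bytes.
Track E: 48,000 × 3,780 × 2 × 4 = 1,451,520,000 bytes.
Track F: 32,000 × 3,780 × 4 × 6 = 2,903,040,000 bytes.
Total = 6,776,784,000 bytes = 6462.8 MiB.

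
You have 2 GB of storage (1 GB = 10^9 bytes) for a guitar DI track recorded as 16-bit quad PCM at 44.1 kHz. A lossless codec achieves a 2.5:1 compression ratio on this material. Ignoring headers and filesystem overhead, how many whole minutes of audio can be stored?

236 minutes

Uncompressed byte rate = 44,100 × 2 × 4 = 352,800 bytes/s.
After 2.5:1 compression, effective rate ≈ 141120 bytes/s.
Capacity = 2 × 1,000,000,000 = 2,000,000,000 bytes.
2,000,000,000 / effective rate ≈ 14172.34 s → 236 minutes.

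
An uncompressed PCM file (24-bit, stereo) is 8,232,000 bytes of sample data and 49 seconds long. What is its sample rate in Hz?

28,000 Hz

Bytes = sample_rate × seconds × bytes_per_sample × channels.
sample_rate = 8,232,000 / (49 × 3 × 2) = 8,232,000 / 294 = 28,000 Hz.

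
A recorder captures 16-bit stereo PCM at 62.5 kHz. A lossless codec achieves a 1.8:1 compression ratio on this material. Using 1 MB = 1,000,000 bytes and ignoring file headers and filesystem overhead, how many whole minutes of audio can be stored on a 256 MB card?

30 minutes

Uncompressed byte rate = 62,500 × 2 × 2 = 250,000 bytes/s.
After 1.8:1 compression, effective rate ≈ 138888.89 bytes/s.
Capacity = 256 × 1,000,000 = 256,000,000 bytes.
256,000,000 / effective rate ≈ 1843.2 s → 30 minutes.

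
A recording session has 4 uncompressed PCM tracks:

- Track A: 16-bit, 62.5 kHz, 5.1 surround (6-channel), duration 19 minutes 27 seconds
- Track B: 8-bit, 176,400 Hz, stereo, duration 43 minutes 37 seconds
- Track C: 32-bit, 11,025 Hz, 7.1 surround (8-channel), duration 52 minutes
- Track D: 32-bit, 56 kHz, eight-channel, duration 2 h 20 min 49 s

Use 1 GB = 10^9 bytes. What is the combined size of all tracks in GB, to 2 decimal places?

18.04 GB

Track A: 19 minutes 27 seconds = 1,167 s; 62,500 × 1,167 × 2 × 6 = 875,250,000 bytes.
Track B: 43 minutes 37 seconds = 2,617 s; 176,400 × 2,617 × 1 × 2 = 923,277,600 bytes.
Track C: 52 minutes = 3,120 s; 11,025 × 3,120 × 4 × 8 = 1,100,736,000 bytes.
Track D: 2 h 20 min 49 s = 8,449 s; 56,000 × 8,449 × 4 × 8 = 15,140,608,000 bytes.
Total = 18,039,871,600 bytes = 18.04 GB.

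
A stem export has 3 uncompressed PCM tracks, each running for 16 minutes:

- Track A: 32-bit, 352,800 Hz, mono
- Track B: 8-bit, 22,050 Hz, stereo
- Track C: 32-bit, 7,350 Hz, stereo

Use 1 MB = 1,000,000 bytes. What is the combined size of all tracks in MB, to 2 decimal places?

16 minutes = 960 s.
Track A: 352,800 × 960 × 4 × 1 = 1,354,752,000 bytes.
Track B: 22,050 × 960 × 1 × 2 = 42,336,000 bytes.
Track C: 7,350 × 960 × 4 × 2 = 56,448,000 bytes.
Total = 1,453,536,000 bytes = 1453.54 MB.

1453.54 MB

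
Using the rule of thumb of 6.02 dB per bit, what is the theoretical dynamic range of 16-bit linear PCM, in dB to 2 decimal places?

96.32 dB

16 × 6.02 = 96.32 dB.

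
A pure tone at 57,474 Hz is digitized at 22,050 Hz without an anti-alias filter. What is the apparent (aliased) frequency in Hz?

Nyquist = 22,050/2 = 11,025 Hz; 57,474 Hz exceeds it.
Alias = |57,474 − 3×22,050| = |57,474 − 66,150| = 8,676 Hz.

8,676 Hz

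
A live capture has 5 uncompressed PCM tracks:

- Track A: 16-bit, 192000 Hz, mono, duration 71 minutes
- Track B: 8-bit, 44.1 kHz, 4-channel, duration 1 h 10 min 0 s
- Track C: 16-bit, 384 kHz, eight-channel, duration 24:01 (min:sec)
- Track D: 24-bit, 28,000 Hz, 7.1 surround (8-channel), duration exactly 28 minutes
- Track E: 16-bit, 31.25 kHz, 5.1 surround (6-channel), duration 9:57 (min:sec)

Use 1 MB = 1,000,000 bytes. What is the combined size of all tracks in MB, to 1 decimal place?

Track A: 71 minutes = 4,260 s; 192,000 × 4,260 × 2 × 1 = 1,635,840,000 bytes.
Track B: 1 h 10 min 0 s = 4,200 s; 44,100 × 4,200 × 1 × 4 = 740,880,000 bytes.
Track C: 24:01 (min:sec) = 1,441 s; 384,000 × 1,441 × 2 × 8 = 8,853,504,000 bytes.
Track D: exactly 28 minutes = 1,680 s; 28,000 × 1,680 × 3 × 8 = 1,128,960,000 bytes.
Track E: 9:57 (min:sec) = 597 s; 31,250 × 597 × 2 × 6 = 223,875,000 bytes.
Total = 12,583,059,000 bytes = 12583.1 MB.

12583.1 MB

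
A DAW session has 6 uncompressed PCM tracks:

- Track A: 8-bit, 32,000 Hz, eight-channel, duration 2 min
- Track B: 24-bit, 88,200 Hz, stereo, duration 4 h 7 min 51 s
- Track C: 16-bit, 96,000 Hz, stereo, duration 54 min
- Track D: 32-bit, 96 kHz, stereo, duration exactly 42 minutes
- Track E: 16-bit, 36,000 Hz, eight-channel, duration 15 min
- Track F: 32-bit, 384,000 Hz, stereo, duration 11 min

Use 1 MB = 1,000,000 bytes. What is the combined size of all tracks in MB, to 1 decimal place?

13625.9 MB

Track A: 2 min = 120 s; 32,000 × 120 × 1 × 8 = 30,720,000 bytes.
Track B: 4 h 7 min 51 s = 14,871 s; 88,200 × 14,871 × 3 × 2 = 7,869,733,200 bytes.
Track C: 54 min = 3,240 s; 96,000 × 3,240 × 2 × 2 = 1,244,160,000 bytes.
Track D: exactly 42 minutes = 2,520 s; 96,000 × 2,520 × 4 × 2 = 1,935,360,000 bytes.
Track E: 15 min = 900 s; 36,000 × 900 × 2 × 8 = 518,400,000 bytes.
Track F: 11 min = 660 s; 384,000 × 660 × 4 × 2 = 2,027,520,000 bytes.
Total = 13,625,893,200 bytes = 13625.9 MB.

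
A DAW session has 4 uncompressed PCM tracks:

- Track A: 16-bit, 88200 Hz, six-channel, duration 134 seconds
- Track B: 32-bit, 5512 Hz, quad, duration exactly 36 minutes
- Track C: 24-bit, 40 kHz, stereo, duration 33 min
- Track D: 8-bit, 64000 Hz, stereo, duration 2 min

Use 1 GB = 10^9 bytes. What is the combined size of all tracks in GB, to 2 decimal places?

0.82 GB

Track A: 88,200 × 134 × 2 × 6 = 141,825,600 bytes.
Track B: exactly 36 minutes = 2,160 s; 5,512 × 2,160 × 4 × 4 = 190,494,720 bytes.
Track C: 33 min = 1,980 s; 40,000 × 1,980 × 3 × 2 = 475,200,000 bytes.
Track D: 2 min = 120 s; 64,000 × 120 × 1 × 2 = 15,360,000 bytes.
Total = 822,880,320 bytes = 0.82 GB.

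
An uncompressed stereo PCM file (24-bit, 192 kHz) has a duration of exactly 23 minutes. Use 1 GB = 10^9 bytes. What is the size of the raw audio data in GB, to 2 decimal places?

Duration = exactly 23 minutes = 1,380 s.
Bytes = 192,000 samples/s × 1,380 s × 3 bytes/sample × 2 ch = 1,589,760,000 bytes.
1,589,760,000 / 1,000,000,000 = 1.59 GB.

1.59 GB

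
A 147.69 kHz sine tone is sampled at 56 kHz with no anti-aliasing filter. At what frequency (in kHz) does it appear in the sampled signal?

20.31 kHz

Nyquist = 56,000/2 = 28,000 Hz; 147,690 Hz exceeds it.
Alias = |147,690 − 3×56,000| = |147,690 − 168,000| = 20,310 Hz = 20.31 kHz.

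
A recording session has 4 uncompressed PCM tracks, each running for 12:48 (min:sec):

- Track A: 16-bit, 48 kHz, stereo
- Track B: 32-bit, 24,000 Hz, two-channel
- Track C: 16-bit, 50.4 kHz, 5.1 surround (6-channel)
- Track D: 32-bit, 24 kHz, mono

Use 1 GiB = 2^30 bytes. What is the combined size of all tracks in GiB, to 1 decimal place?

0.8 GiB

12:48 (min:sec) = 768 s.
Track A: 48,000 × 768 × 2 × 2 = 147,456,000 bytes.
Track B: 24,000 × 768 × 4 × 2 = 147,456,000 bytes.
Track C: 50,400 × 768 × 2 × 6 = 464,486,400 bytes.
Track D: 24,000 × 768 × 4 × 1 = 73,728,000 bytes.
Total = 833,126,400 bytes = 0.8 GiB.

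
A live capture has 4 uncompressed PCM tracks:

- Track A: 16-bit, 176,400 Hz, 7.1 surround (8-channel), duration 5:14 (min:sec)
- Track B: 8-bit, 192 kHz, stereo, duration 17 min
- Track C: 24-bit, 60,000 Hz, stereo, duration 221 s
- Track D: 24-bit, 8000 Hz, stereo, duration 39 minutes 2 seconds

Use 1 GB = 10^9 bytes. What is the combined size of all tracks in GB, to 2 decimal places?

1.47 GB

Track A: 5:14 (min:sec) = 314 s; 176,400 × 314 × 2 × 8 = 886,233,600 bytes.
Track B: 17 min = 1,020 s; 192,000 × 1,020 × 1 × 2 = 391,680,000 bytes.
Track C: 60,000 × 221 × 3 × 2 = 79,560,000 bytes.
Track D: 39 minutes 2 seconds = 2,342 s; 8,000 × 2,342 × 3 × 2 = 112,416,000 bytes.
Total = 1,469,889,600 bytes = 1.47 GB.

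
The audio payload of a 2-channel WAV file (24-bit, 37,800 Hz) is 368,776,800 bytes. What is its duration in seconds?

1,626 seconds

Byte rate = 37,800 × 3 × 2 = 226,800 bytes/s.
Duration = 368,776,800 / 226,800 = 1,626 s.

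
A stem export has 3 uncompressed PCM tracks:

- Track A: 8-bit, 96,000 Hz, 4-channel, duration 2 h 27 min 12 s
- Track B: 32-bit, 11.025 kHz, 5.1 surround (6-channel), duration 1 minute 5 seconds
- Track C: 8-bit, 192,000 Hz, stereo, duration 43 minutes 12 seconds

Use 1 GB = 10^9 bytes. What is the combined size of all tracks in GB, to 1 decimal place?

Track A: 2 h 27 min 12 s = 8,832 s; 96,000 × 8,832 × 1 × 4 = 3,391,488,000 bytes.
Track B: 1 minute 5 seconds = 65 s; 11,025 × 65 × 4 × 6 = 17,199,000 bytes.
Track C: 43 minutes 12 seconds = 2,592 s; 192,000 × 2,592 × 1 × 2 = 995,328,000 bytes.
Total = 4,404,015,000 bytes = 4.4 GB.

4.4 GB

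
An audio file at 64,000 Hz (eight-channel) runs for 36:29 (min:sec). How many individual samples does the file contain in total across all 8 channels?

36:29 (min:sec) = 2,189 s.
64,000 × 2,189 s × 8 ch = 1,120,768,000 samples.

1,120,768,000 samples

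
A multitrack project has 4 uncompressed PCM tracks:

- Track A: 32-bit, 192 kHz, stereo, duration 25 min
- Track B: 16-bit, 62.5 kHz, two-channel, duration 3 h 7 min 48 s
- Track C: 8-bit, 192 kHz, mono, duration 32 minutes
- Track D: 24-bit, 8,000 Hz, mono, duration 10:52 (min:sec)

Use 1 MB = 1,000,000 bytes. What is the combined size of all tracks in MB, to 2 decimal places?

Track A: 25 min = 1,500 s; 192,000 × 1,500 × 4 × 2 = 2,304,000,000 bytes.
Track B: 3 h 7 min 48 s = 11,268 s; 62,500 × 11,268 × 2 × 2 = 2,817,000,000 bytes.
Track C: 32 minutes = 1,920 s; 192,000 × 1,920 × 1 × 1 = 368,640,000 bytes.
Track D: 10:52 (min:sec) = 652 s; 8,000 × 652 × 3 × 1 = 15,648,000 bytes.
Total = 5,505,288,000 bytes = 5505.29 MB.

5505.29 MB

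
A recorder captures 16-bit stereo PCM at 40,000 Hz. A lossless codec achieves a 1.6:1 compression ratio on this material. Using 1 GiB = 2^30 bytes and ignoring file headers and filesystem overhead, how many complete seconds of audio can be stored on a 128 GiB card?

1,374,389 seconds

Uncompressed byte rate = 40,000 × 2 × 2 = 160,000 bytes/s.
After 1.6:1 compression, effective rate ≈ 100000 bytes/s.
Capacity = 128 × 1,073,741,824 = 137,438,953,472 bytes.
137,438,953,472 / effective rate ≈ 1374389.53 s → 1,374,389 seconds.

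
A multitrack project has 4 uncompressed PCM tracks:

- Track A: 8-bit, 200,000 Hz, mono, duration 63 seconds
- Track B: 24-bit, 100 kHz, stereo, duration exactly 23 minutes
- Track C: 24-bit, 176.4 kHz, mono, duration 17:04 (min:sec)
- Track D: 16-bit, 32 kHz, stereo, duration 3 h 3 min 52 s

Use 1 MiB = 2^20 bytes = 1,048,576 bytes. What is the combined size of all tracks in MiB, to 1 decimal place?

Track A: 200,000 × 63 × 1 × 1 = 12,600,000 bytes.
Track B: exactly 23 minutes = 1,380 s; 100,000 × 1,380 × 3 × 2 = 828,000,000 bytes.
Track C: 17:04 (min:sec) = 1,024 s; 176,400 × 1,024 × 3 × 1 = 541,900,800 bytes.
Track D: 3 h 3 min 52 s = 11,032 s; 32,000 × 11,032 × 2 × 2 = 1,412,096,000 bytes.
Total = 2,794,596,800 bytes = 2665.1 MiB.

2665.1 MiB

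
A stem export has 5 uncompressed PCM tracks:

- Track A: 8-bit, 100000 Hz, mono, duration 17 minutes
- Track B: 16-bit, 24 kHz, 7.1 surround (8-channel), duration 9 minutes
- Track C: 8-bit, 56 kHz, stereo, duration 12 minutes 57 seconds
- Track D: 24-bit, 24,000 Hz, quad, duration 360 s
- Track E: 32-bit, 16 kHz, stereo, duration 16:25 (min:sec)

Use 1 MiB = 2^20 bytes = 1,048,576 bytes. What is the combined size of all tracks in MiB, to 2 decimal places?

597.14 MiB

Track A: 17 minutes = 1,020 s; 100,000 × 1,020 × 1 × 1 = 102,000,000 bytes.
Track B: 9 minutes = 540 s; 24,000 × 540 × 2 × 8 = 207,360,000 bytes.
Track C: 12 minutes 57 seconds = 777 s; 56,000 × 777 × 1 × 2 = 87,024,000 bytes.
Track D: 24,000 × 360 × 3 × 4 = 103,680,000 bytes.
Track E: 16:25 (min:sec) = 985 s; 16,000 × 985 × 4 × 2 = 126,080,000 bytes.
Total = 626,144,000 bytes = 597.14 MiB.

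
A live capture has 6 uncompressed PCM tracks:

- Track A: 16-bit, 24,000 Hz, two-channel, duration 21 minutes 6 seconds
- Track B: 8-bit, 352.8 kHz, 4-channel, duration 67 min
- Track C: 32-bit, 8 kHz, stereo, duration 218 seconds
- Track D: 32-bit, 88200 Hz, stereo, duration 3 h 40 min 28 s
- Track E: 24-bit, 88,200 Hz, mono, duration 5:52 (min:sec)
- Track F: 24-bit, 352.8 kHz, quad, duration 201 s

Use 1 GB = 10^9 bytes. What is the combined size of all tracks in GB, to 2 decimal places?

Track A: 21 minutes 6 seconds = 1,266 s; 24,000 × 1,266 × 2 × 2 = 121,536,000 bytes.
Track B: 67 min = 4,020 s; 352,800 × 4,020 × 1 × 4 = 5,673,024,000 bytes.
Track C: 8,000 × 218 × 4 × 2 = 13,952,000 bytes.
Track D: 3 h 40 min 28 s = 13,228 s; 88,200 × 13,228 × 4 × 2 = 9,333,676,800 bytes.
Track E: 5:52 (min:sec) = 352 s; 88,200 × 352 × 3 × 1 = 93,139,200 bytes.
Track F: 352,800 × 201 × 3 × 4 = 850,953,600 bytes.
Total = 16,086,281,600 bytes = 16.09 GB.

16.09 GB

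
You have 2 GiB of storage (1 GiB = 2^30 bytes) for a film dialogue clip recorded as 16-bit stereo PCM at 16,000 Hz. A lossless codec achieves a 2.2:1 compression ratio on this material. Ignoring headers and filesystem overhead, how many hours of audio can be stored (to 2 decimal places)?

Uncompressed byte rate = 16,000 × 2 × 2 = 64,000 bytes/s.
After 2.2:1 compression, effective rate ≈ 29090.91 bytes/s.
Capacity = 2 × 1,073,741,824 = 2,147,483,648 bytes.
2,147,483,648 / effective rate ≈ 73819.75 s → 20.51 hours.

20.51 hours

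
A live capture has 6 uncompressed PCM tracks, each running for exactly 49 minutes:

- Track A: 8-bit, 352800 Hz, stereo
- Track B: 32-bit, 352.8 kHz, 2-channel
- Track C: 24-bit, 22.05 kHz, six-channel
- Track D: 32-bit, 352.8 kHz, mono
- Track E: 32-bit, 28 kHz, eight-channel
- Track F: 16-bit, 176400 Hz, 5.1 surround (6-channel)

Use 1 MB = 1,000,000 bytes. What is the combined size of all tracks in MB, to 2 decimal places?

24545.77 MB

exactly 49 minutes = 2,940 s.
Track A: 352,800 × 2,940 × 1 × 2 = 2,074,464,000 bytes.
Track B: 352,800 × 2,940 × 4 × 2 = 8,297,856,000 bytes.
Track C: 22,050 × 2,940 × 3 × 6 = 1,166,886,000 bytes.
Track D: 352,800 × 2,940 × 4 × 1 = 4,148,928,000 bytes.
Track E: 28,000 × 2,940 × 4 × 8 = 2,634,240,000 bytes.
Track F: 176,400 × 2,940 × 2 × 6 = 6,223,392,000 bytes.
Total = 24,545,766,000 bytes = 24545.77 MB.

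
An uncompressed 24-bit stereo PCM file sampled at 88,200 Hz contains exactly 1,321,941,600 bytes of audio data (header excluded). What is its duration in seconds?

Byte rate = 88,200 × 3 × 2 = 529,200 bytes/s.
Duration = 1,321,941,600 / 529,200 = 2,498 s.

2,498 seconds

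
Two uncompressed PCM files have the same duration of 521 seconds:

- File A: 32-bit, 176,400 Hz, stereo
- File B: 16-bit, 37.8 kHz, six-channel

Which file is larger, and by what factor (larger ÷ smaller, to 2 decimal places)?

File A, by a factor of 3.11

File A: 176,400 × 4 × 2 = 1,411,200 bytes/s.
File B: 37,800 × 2 × 6 = 453,600 bytes/s.
File A is larger; ratio = 735,235,200 / 236,325,600 = 3.11.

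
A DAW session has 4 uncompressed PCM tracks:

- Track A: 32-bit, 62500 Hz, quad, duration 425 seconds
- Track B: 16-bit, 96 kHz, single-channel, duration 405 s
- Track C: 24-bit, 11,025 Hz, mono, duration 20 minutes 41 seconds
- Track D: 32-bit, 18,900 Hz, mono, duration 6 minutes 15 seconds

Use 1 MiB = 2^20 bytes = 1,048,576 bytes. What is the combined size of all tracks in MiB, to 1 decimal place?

Track A: 62,500 × 425 × 4 × 4 = 425,000,000 bytes.
Track B: 96,000 × 405 × 2 × 1 = 77,760,000 bytes.
Track C: 20 minutes 41 seconds = 1,241 s; 11,025 × 1,241 × 3 × 1 = 41,046,075 bytes.
Track D: 6 minutes 15 seconds = 375 s; 18,900 × 375 × 4 × 1 = 28,350,000 bytes.
Total = 572,156,075 bytes = 545.7 MiB.

545.7 MiB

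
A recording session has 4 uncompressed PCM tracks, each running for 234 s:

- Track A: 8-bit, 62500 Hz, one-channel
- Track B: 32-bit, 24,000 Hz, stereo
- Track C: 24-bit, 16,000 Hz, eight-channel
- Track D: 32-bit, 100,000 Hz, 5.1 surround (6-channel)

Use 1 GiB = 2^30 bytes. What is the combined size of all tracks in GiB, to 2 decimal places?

Track A: 62,500 × 234 × 1 × 1 = 14,625,000 bytes.
Track B: 24,000 × 234 × 4 × 2 = 44,928,000 bytes.
Track C: 16,000 × 234 × 3 × 8 = 89,856,000 bytes.
Track D: 100,000 × 234 × 4 × 6 = 561,600,000 bytes.
Total = 711,009,000 bytes = 0.66 GiB.

0.66 GiB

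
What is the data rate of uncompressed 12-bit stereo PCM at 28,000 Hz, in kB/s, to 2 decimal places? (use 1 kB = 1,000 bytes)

84.00 kB/s

Bit rate = 28,000 × 12 × 2 = 672,000 bits/s.
672,000 / 8 = 84,000 B/s = 84.00 kB/s.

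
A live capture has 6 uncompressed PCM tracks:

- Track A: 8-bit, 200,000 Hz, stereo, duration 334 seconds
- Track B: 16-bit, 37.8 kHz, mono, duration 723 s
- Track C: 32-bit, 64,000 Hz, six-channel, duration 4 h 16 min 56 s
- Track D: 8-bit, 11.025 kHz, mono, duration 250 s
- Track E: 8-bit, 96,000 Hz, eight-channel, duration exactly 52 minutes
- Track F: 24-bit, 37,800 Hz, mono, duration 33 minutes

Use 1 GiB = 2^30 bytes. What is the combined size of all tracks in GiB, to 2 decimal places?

24.67 GiB

Track A: 200,000 × 334 × 1 × 2 = 133,600,000 bytes.
Track B: 37,800 × 723 × 2 × 1 = 54,658,800 bytes.
Track C: 4 h 16 min 56 s = 15,416 s; 64,000 × 15,416 × 4 × 6 = 23,678,976,000 bytes.
Track D: 11,025 × 250 × 1 × 1 = 2,756,250 bytes.
Track E: exactly 52 minutes = 3,120 s; 96,000 × 3,120 × 1 × 8 = 2,396,160,000 bytes.
Track F: 33 minutes = 1,980 s; 37,800 × 1,980 × 3 × 1 = 224,532,000 bytes.
Total = 26,490,683,050 bytes = 24.67 GiB.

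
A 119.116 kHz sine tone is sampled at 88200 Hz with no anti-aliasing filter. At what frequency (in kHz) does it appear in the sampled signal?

30.916 kHz

Nyquist = 88,200/2 = 44,100 Hz; 119,116 Hz exceeds it.
Alias = |119,116 − 1×88,200| = |119,116 − 88,200| = 30,916 Hz = 30.916 kHz.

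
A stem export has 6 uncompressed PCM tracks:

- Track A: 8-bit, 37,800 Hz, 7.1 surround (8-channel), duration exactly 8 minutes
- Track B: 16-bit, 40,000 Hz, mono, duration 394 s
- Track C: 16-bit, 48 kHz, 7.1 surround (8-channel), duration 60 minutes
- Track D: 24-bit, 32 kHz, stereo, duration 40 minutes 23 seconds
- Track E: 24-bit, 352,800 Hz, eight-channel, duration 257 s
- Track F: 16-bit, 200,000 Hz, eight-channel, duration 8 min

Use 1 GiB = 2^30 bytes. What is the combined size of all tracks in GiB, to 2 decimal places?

6.63 GiB

Track A: exactly 8 minutes = 480 s; 37,800 × 480 × 1 × 8 = 145,152,000 bytes.
Track B: 40,000 × 394 × 2 × 1 = 31,520,000 bytes.
Track C: 60 minutes = 3,600 s; 48,000 × 3,600 × 2 × 8 = 2,764,800,000 bytes.
Track D: 40 minutes 23 seconds = 2,423 s; 32,000 × 2,423 × 3 × 2 = 465,216,000 bytes.
Track E: 352,800 × 257 × 3 × 8 = 2,176,070,400 bytes.
Track F: 8 min = 480 s; 200,000 × 480 × 2 × 8 = 1,536,000,000 bytes.
Total = 7,118,758,400 bytes = 6.63 GiB.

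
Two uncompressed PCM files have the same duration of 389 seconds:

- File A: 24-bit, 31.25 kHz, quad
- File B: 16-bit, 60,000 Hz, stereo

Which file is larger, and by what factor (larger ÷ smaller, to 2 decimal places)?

File A: 31,250 × 3 × 4 = 375,000 bytes/s.
File B: 60,000 × 2 × 2 = 240,000 bytes/s.
File A is larger; ratio = 145,875,000 / 93,360,000 = 1.56.

File A, by a factor of 1.56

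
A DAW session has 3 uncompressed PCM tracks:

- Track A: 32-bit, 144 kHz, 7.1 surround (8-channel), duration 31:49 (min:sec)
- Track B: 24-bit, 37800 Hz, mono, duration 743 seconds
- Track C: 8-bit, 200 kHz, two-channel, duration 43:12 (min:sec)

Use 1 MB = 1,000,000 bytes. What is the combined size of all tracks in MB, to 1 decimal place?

9917.7 MB

Track A: 31:49 (min:sec) = 1,909 s; 144,000 × 1,909 × 4 × 8 = 8,796,672,000 bytes.
Track B: 37,800 × 743 × 3 × 1 = 84,256,200 bytes.
Track C: 43:12 (min:sec) = 2,592 s; 200,000 × 2,592 × 1 × 2 = 1,036,800,000 bytes.
Total = 9,917,728,200 bytes = 9917.7 MB.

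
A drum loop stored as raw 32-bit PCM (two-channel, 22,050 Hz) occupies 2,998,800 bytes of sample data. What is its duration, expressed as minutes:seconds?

Byte rate = 22,050 × 4 × 2 = 176,400 bytes/s.
Duration = 2,998,800 / 176,400 = 17 s.
17 s = 0:17.

0:17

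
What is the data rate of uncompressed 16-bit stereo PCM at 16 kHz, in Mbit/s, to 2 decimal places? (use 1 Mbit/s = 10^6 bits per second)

0.51 Mbit/s

Bit rate = 16,000 × 16 × 2 = 512,000 bits/s.
= 0.51 Mbit/s.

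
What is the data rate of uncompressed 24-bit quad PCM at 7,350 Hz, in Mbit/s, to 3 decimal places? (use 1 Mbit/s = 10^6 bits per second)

0.706 Mbit/s

Bit rate = 7,350 × 24 × 4 = 705,600 bits/s.
= 0.706 Mbit/s.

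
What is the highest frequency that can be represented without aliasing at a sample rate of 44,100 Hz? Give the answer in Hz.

Nyquist frequency = sample rate / 2 = 44,100 / 2 = 22,050 Hz.

22,050 Hz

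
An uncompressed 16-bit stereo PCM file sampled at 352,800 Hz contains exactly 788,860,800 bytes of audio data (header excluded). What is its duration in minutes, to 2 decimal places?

Byte rate = 352,800 × 2 × 2 = 1,411,200 bytes/s.
Duration = 788,860,800 / 1,411,200 = 559 s.
559 s / 60 = 9.32 minutes.

9.32 minutes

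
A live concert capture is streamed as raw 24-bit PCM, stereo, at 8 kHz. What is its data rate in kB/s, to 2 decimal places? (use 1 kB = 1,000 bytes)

Bit rate = 8,000 × 24 × 2 = 384,000 bits/s.
384,000 / 8 = 48,000 B/s = 48.00 kB/s.

48.00 kB/s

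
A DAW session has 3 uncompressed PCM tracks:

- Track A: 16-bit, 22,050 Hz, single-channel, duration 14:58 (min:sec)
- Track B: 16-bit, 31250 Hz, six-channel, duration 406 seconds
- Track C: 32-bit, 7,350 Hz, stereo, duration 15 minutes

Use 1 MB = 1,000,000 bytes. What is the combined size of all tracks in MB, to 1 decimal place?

Track A: 14:58 (min:sec) = 898 s; 22,050 × 898 × 2 × 1 = 39,601,800 bytes.
Track B: 31,250 × 406 × 2 × 6 = 152,250,000 bytes.
Track C: 15 minutes = 900 s; 7,350 × 900 × 4 × 2 = 52,920,000 bytes.
Total = 244,771,800 bytes = 244.8 MB.

244.8 MB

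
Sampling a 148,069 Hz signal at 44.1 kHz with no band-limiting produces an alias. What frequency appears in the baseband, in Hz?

15,769 Hz

Nyquist = 44,100/2 = 22,050 Hz; 148,069 Hz exceeds it.
Alias = |148,069 − 3×44,100| = |148,069 − 132,300| = 15,769 Hz.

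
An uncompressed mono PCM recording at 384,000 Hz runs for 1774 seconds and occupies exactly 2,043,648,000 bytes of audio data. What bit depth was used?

24 bits

Bytes per sample = 2,043,648,000 / (384,000 × 1,774 × 1) = 2,043,648,000 / 681,216,000 = 3.
Bit depth = 3 × 8 = 24 bits.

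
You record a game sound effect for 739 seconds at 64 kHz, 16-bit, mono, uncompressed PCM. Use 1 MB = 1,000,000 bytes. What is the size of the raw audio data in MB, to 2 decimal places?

Bytes = 64,000 samples/s × 739 s × 2 bytes/sample × 1 ch = 94,592,000 bytes.
94,592,000 / 1,000,000 = 94.59 MB.

94.59 MB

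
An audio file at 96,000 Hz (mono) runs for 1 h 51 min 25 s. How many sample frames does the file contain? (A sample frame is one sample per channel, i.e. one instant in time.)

641,760,000 sample frames

1 h 51 min 25 s = 6,685 s.
96,000 samples/s × 6,685 s = 641,760,000 frames.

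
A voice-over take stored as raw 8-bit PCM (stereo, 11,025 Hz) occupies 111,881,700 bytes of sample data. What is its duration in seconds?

5,074 seconds

Byte rate = 11,025 × 1 × 2 = 22,050 bytes/s.
Duration = 111,881,700 / 22,050 = 5,074 s.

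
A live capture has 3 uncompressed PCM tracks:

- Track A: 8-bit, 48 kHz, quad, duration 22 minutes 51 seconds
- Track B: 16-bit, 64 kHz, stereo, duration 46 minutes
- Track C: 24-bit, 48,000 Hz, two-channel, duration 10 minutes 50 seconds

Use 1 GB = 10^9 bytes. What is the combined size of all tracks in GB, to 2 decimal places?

Track A: 22 minutes 51 seconds = 1,371 s; 48,000 × 1,371 × 1 × 4 = 263,232,000 bytes.
Track B: 46 minutes = 2,760 s; 64,000 × 2,760 × 2 × 2 = 706,560,000 bytes.
Track C: 10 minutes 50 seconds = 650 s; 48,000 × 650 × 3 × 2 = 187,200,000 bytes.
Total = 1,156,992,000 bytes = 1.16 GB.

1.16 GB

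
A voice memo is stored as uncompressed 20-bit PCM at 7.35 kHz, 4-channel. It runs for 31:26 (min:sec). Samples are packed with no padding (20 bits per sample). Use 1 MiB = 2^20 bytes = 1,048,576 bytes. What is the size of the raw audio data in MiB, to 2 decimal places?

Duration = 31:26 (min:sec) = 1,886 s.
Bits = 7,350 × 1,886 × 20 × 4 = 1,108,968,000 bits = 138,621,000 bytes.
138,621,000 / 1,048,576 = 132.20 MiB.

132.20 MiB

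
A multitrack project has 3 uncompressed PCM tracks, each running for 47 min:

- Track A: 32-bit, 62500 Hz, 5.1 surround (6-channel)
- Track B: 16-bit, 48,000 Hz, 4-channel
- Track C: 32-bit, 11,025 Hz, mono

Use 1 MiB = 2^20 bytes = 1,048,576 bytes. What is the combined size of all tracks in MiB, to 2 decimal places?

5185.36 MiB

47 min = 2,820 s.
Track A: 62,500 × 2,820 × 4 × 6 = 4,230,000,000 bytes.
Track B: 48,000 × 2,820 × 2 × 4 = 1,082,880,000 bytes.
Track C: 11,025 × 2,820 × 4 × 1 = 124,362,000 bytes.
Total = 5,437,242,000 bytes = 5185.36 MiB.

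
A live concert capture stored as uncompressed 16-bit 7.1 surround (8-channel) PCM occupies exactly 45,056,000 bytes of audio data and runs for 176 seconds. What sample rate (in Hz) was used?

Bytes = sample_rate × seconds × bytes_per_sample × channels.
sample_rate = 45,056,000 / (176 × 2 × 8) = 45,056,000 / 2,816 = 16,000 Hz.

16,000 Hz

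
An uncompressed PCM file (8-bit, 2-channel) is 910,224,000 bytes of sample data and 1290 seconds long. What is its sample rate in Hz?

Bytes = sample_rate × seconds × bytes_per_sample × channels.
sample_rate = 910,224,000 / (1,290 × 1 × 2) = 910,224,000 / 2,580 = 352,800 Hz.

352,800 Hz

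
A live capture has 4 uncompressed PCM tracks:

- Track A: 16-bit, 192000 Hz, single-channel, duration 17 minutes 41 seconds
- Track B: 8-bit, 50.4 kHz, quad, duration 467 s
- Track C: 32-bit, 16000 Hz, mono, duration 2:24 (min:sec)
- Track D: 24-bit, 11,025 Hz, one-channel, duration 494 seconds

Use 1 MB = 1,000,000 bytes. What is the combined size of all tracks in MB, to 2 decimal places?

Track A: 17 minutes 41 seconds = 1,061 s; 192,000 × 1,061 × 2 × 1 = 407,424,000 bytes.
Track B: 50,400 × 467 × 1 × 4 = 94,147,200 bytes.
Track C: 2:24 (min:sec) = 144 s; 16,000 × 144 × 4 × 1 = 9,216,000 bytes.
Track D: 11,025 × 494 × 3 × 1 = 16,339,050 bytes.
Total = 527,126,250 bytes = 527.13 MB.

527.13 MB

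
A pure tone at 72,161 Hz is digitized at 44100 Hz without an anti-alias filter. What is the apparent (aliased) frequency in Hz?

Nyquist = 44,100/2 = 22,050 Hz; 72,161 Hz exceeds it.
Alias = |72,161 − 2×44,100| = |72,161 − 88,200| = 16,039 Hz.

16,039 Hz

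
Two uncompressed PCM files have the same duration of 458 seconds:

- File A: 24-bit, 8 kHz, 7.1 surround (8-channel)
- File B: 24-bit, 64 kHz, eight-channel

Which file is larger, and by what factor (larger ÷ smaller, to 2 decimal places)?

File B, by a factor of 8.00

File A: 8,000 × 3 × 8 = 192,000 bytes/s.
File B: 64,000 × 3 × 8 = 1,536,000 bytes/s.
File B is larger; ratio = 703,488,000 / 87,936,000 = 8.00.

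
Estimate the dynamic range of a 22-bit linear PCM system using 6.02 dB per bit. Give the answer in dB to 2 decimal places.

132.44 dB

22 × 6.02 = 132.44 dB.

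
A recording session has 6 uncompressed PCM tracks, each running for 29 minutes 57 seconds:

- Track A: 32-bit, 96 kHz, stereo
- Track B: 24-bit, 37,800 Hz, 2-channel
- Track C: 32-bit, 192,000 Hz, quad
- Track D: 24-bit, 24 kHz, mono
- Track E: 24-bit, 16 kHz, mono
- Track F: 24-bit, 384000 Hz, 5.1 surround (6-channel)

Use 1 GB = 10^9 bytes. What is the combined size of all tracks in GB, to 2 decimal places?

19.94 GB

29 minutes 57 seconds = 1,797 s.
Track A: 96,000 × 1,797 × 4 × 2 = 1,380,096,000 bytes.
Track B: 37,800 × 1,797 × 3 × 2 = 407,559,600 bytes.
Track C: 192,000 × 1,797 × 4 × 4 = 5,520,384,000 bytes.
Track D: 24,000 × 1,797 × 3 × 1 = 129,384,000 bytes.
Track E: 16,000 × 1,797 × 3 × 1 = 86,256,000 bytes.
Track F: 384,000 × 1,797 × 3 × 6 = 12,420,864,000 bytes.
Total = 19,944,543,600 bytes = 19.94 GB.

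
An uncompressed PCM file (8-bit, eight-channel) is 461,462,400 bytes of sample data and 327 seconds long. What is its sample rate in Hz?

Bytes = sample_rate × seconds × bytes_per_sample × channels.
sample_rate = 461,462,400 / (327 × 1 × 8) = 461,462,400 / 2,616 = 176,400 Hz.

176,400 Hz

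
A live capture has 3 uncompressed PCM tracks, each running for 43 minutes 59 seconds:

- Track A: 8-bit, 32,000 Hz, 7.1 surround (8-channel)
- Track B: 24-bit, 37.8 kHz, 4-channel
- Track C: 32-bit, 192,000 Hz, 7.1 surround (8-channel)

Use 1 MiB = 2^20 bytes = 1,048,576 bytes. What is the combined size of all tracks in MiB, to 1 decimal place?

43 minutes 59 seconds = 2,639 s.
Track A: 32,000 × 2,639 × 1 × 8 = 675,584,000 bytes.
Track B: 37,800 × 2,639 × 3 × 4 = 1,197,050,400 bytes.
Track C: 192,000 × 2,639 × 4 × 8 = 16,214,016,000 bytes.
Total = 18,086,650,400 bytes = 17248.8 MiB.

17248.8 MiB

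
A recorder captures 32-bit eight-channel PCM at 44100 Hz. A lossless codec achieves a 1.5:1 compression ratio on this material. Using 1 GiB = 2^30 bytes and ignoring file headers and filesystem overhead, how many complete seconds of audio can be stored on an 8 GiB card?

9,130 seconds

Uncompressed byte rate = 44,100 × 4 × 8 = 1,411,200 bytes/s.
After 1.5:1 compression, effective rate ≈ 940800 bytes/s.
Capacity = 8 × 1,073,741,824 = 8,589,934,592 bytes.
8,589,934,592 / effective rate ≈ 9130.46 s → 9,130 seconds.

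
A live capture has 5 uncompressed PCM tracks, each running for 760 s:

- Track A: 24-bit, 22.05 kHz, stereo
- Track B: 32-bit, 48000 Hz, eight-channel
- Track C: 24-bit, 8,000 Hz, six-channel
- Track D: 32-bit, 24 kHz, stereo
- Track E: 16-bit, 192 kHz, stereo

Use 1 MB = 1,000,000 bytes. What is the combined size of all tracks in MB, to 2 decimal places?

2106.95 MB

Track A: 22,050 × 760 × 3 × 2 = 100,548,000 bytes.
Track B: 48,000 × 760 × 4 × 8 = 1,167,360,000 bytes.
Track C: 8,000 × 760 × 3 × 6 = 109,440,000 bytes.
Track D: 24,000 × 760 × 4 × 2 = 145,920,000 bytes.
Track E: 192,000 × 760 × 2 × 2 = 583,680,000 bytes.
Total = 2,106,948,000 bytes = 2106.95 MB.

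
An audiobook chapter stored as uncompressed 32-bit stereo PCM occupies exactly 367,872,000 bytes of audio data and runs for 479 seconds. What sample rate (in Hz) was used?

Bytes = sample_rate × seconds × bytes_per_sample × channels.
sample_rate = 367,872,000 / (479 × 4 × 2) = 367,872,000 / 3,832 = 96,000 Hz.

96,000 Hz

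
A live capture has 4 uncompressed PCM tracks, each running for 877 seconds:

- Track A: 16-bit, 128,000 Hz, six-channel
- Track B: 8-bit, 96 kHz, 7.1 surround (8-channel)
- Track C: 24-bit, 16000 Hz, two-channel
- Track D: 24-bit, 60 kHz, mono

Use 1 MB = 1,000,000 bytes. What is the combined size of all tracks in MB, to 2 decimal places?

2262.66 MB

Track A: 128,000 × 877 × 2 × 6 = 1,347,072,000 bytes.
Track B: 96,000 × 877 × 1 × 8 = 673,536,000 bytes.
Track C: 16,000 × 877 × 3 × 2 = 84,192,000 bytes.
Track D: 60,000 × 877 × 3 × 1 = 157,860,000 bytes.
Total = 2,262,660,000 bytes = 2262.66 MB.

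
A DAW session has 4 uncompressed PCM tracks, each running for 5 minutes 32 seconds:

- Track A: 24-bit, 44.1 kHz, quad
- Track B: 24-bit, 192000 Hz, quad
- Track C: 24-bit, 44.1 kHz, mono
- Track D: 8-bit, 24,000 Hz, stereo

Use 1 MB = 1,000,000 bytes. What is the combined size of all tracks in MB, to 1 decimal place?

5 minutes 32 seconds = 332 s.
Track A: 44,100 × 332 × 3 × 4 = 175,694,400 bytes.
Track B: 192,000 × 332 × 3 × 4 = 764,928,000 bytes.
Track C: 44,100 × 332 × 3 × 1 = 43,923,600 bytes.
Track D: 24,000 × 332 × 1 × 2 = 15,936,000 bytes.
Total = 1,000,482,000 bytes = 1000.5 MB.

1000.5 MB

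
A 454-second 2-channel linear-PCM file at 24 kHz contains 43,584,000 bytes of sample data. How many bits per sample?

16 bits

Bytes per sample = 43,584,000 / (24,000 × 454 × 2) = 43,584,000 / 21,792,000 = 2.
Bit depth = 2 × 8 = 16 bits.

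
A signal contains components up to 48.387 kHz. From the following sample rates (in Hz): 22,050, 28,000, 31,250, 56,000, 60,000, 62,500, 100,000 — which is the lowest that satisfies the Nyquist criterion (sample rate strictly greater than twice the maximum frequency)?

Need sample rate > 2 × 48,387 = 96,774 Hz.
Lowest listed rate above 96,774 Hz is 100,000 Hz.

100,000 Hz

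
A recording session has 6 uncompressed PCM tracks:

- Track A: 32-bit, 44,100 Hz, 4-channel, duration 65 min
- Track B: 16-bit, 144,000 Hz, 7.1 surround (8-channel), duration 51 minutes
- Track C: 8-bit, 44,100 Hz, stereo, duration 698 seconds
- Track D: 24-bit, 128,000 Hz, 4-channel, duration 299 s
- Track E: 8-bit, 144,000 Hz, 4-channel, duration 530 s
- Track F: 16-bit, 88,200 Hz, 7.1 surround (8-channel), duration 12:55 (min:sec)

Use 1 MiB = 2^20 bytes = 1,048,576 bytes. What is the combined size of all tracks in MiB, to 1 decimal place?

11178.8 MiB

Track A: 65 min = 3,900 s; 44,100 × 3,900 × 4 × 4 = 2,751,840,000 bytes.
Track B: 51 minutes = 3,060 s; 144,000 × 3,060 × 2 × 8 = 7,050,240,000 bytes.
Track C: 44,100 × 698 × 1 × 2 = 61,563,600 bytes.
Track D: 128,000 × 299 × 3 × 4 = 459,264,000 bytes.
Track E: 144,000 × 530 × 1 × 4 = 305,280,000 bytes.
Track F: 12:55 (min:sec) = 775 s; 88,200 × 775 × 2 × 8 = 1,093,680,000 bytes.
Total = 11,721,867,600 bytes = 11178.8 MiB.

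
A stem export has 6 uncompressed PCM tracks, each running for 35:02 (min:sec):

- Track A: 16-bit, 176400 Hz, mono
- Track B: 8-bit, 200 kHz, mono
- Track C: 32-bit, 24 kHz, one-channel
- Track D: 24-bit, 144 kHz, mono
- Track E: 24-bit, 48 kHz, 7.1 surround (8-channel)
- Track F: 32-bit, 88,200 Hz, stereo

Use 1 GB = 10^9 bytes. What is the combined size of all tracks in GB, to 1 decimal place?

6.2 GB

35:02 (min:sec) = 2,102 s.
Track A: 176,400 × 2,102 × 2 × 1 = 741,585,600 bytes.
Track B: 200,000 × 2,102 × 1 × 1 = 420,400,000 bytes.
Track C: 24,000 × 2,102 × 4 × 1 = 201,792,000 bytes.
Track D: 144,000 × 2,102 × 3 × 1 = 908,064,000 bytes.
Track E: 48,000 × 2,102 × 3 × 8 = 2,421,504,000 bytes.
Track F: 88,200 × 2,102 × 4 × 2 = 1,483,171,200 bytes.
Total = 6,176,516,800 bytes = 6.2 GB.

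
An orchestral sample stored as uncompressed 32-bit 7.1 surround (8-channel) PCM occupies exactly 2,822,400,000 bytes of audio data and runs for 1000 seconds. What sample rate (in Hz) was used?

Bytes = sample_rate × seconds × bytes_per_sample × channels.
sample_rate = 2,822,400,000 / (1,000 × 4 × 8) = 2,822,400,000 / 32,000 = 88,200 Hz.

88,200 Hz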